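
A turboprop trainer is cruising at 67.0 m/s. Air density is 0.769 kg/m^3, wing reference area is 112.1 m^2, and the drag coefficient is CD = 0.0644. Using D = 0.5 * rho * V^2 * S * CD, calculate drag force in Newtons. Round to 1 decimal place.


Step 1: Dynamic pressure q = 0.5 * 0.769 * 67.0^2 = 1726.0205 Pa
Step 2: Drag D = q * S * CD = 1726.0205 * 112.1 * 0.0644
Step 3: D = 12460.6 N

12460.6


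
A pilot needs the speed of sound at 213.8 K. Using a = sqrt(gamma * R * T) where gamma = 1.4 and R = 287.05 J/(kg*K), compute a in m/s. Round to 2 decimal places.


Step 1: gamma * R * T = 1.4 * 287.05 * 213.8 = 85919.806
Step 2: a = sqrt(85919.806) = 293.12 m/s

293.12


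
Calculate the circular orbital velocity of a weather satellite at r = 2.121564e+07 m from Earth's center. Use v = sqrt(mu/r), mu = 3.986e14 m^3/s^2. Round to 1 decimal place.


Step 1: mu / r = 3.986e14 / 2.121564e+07 = 18788026.192
Step 2: v = sqrt(18788026.192) = 4334.5 m/s

4334.5


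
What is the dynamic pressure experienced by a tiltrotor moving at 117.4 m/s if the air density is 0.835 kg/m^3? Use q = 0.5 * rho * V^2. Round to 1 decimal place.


Step 1: V^2 = 117.4^2 = 13782.76
Step 2: q = 0.5 * 0.835 * 13782.76
Step 3: q = 5754.3 Pa

5754.3


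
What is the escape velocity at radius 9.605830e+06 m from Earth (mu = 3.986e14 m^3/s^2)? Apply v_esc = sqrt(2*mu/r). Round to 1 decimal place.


Step 1: 2*mu/r = 2 * 3.986e14 / 9.605830e+06 = 82991266.762
Step 2: v_esc = sqrt(82991266.762) = 9110.0 m/s

9110.0


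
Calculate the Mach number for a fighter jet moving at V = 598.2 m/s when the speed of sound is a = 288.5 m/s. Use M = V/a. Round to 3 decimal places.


Step 1: M = V / a = 598.2 / 288.5
Step 2: M = 2.073

2.073


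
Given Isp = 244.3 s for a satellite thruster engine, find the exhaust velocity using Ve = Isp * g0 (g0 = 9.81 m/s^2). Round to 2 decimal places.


Step 1: Ve = Isp * g0 = 244.3 * 9.81
Step 2: Ve = 2396.58 m/s

2396.58


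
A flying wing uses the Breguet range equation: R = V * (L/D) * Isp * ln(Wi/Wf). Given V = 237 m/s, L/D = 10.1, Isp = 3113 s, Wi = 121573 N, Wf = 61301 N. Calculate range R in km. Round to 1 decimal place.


Step 1: Coefficient = V * (L/D) * Isp = 237 * 10.1 * 3113 = 7451588.1 m
Step 2: Wi/Wf = 121573 / 61301 = 1.983214
Step 3: ln(1.983214) = 0.684719
Step 4: R = 7451588.1 * 0.684719 = 5102242.1 m = 5102.2 km

5102.2


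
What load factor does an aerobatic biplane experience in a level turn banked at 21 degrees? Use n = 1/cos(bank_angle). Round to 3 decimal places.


Step 1: Convert 21 degrees to radians = 0.366519
Step 2: cos(21 deg) = 0.93358
Step 3: n = 1 / 0.93358 = 1.071

1.071


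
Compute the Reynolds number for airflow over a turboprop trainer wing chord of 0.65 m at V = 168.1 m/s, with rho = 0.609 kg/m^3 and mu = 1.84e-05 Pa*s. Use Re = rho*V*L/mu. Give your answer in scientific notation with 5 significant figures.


Step 1: Numerator = rho * V * L = 0.609 * 168.1 * 0.65 = 66.542385
Step 2: Re = 66.542385 / 1.84e-05
Step 3: Re = 3.6164e+06

3.6164e+06


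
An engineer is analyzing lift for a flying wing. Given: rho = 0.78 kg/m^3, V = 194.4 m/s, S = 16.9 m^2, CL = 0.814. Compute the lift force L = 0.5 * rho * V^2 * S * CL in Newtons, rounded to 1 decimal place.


Step 1: Calculate dynamic pressure q = 0.5 * 0.78 * 194.4^2 = 0.5 * 0.78 * 37791.36 = 14738.6304 Pa
Step 2: Multiply by wing area and lift coefficient: L = 14738.6304 * 16.9 * 0.814
Step 3: L = 249082.8538 * 0.814 = 202753.4 N

202753.4


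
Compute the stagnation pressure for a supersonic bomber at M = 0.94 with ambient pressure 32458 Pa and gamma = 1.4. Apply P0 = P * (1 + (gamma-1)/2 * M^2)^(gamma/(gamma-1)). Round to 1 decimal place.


Step 1: (gamma-1)/2 * M^2 = 0.2 * 0.8836 = 0.17672
Step 2: 1 + 0.17672 = 1.17672
Step 3: Exponent gamma/(gamma-1) = 3.5
Step 4: P0 = 32458 * 1.17672^3.5 = 57369.1 Pa

57369.1


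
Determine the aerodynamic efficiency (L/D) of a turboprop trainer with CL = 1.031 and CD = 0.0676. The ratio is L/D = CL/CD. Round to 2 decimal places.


Step 1: L/D = CL / CD = 1.031 / 0.0676
Step 2: L/D = 15.25

15.25


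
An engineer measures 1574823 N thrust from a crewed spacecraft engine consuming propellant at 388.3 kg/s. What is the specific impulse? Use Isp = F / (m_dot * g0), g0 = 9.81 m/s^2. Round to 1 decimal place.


Step 1: m_dot * g0 = 388.3 * 9.81 = 3809.22
Step 2: Isp = 1574823 / 3809.22 = 413.4 s

413.4


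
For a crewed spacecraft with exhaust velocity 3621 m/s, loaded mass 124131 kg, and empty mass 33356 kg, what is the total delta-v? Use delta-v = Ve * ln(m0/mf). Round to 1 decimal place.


Step 1: Mass ratio m0/mf = 124131 / 33356 = 3.721399
Step 2: ln(3.721399) = 1.3141
Step 3: delta-v = 3621 * 1.3141 = 4758.4 m/s

4758.4


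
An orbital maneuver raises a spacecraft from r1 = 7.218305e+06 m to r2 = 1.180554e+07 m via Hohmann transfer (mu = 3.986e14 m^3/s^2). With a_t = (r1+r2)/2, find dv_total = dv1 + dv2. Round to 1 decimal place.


Step 1: Transfer semi-major axis a_t = (7.218305e+06 + 1.180554e+07) / 2 = 9.511922e+06 m
Step 2: v1 (circular at r1) = sqrt(mu/r1) = 7431.06 m/s
Step 3: v_t1 = sqrt(mu*(2/r1 - 1/a_t)) = 8278.66 m/s
Step 4: dv1 = |8278.66 - 7431.06| = 847.59 m/s
Step 5: v2 (circular at r2) = 5810.66 m/s, v_t2 = 5061.85 m/s
Step 6: dv2 = |5810.66 - 5061.85| = 748.81 m/s
Step 7: Total delta-v = 847.59 + 748.81 = 1596.4 m/s

1596.4


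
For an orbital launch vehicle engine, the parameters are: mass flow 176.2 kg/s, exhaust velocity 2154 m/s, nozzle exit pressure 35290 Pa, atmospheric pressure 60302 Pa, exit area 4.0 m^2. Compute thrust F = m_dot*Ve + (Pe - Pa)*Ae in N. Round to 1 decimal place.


Step 1: Momentum thrust = m_dot * Ve = 176.2 * 2154 = 379534.8 N
Step 2: Pressure thrust = (Pe - Pa) * Ae = (35290 - 60302) * 4.0 = -100048.0 N
Step 3: Total thrust F = 379534.8 + -100048.0 = 279486.8 N

279486.8


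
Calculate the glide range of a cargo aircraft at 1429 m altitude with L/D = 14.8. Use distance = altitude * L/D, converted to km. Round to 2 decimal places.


Step 1: Glide distance = altitude * L/D = 1429 * 14.8 = 21149.2 m
Step 2: Convert to km: 21149.2 / 1000 = 21.15 km

21.15


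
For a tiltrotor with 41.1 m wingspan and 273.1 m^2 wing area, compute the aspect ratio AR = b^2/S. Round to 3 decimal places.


Step 1: b^2 = 41.1^2 = 1689.21
Step 2: AR = 1689.21 / 273.1 = 6.185

6.185


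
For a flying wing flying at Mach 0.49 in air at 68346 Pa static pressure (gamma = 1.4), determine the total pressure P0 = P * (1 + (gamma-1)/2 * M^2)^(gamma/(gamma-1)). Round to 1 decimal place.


Step 1: (gamma-1)/2 * M^2 = 0.2 * 0.2401 = 0.04802
Step 2: 1 + 0.04802 = 1.04802
Step 3: Exponent gamma/(gamma-1) = 3.5
Step 4: P0 = 68346 * 1.04802^3.5 = 80539.1 Pa

80539.1


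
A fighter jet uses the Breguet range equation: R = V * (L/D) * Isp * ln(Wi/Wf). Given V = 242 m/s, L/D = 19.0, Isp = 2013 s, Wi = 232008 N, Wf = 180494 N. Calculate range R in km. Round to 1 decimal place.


Step 1: Coefficient = V * (L/D) * Isp = 242 * 19.0 * 2013 = 9255774.0 m
Step 2: Wi/Wf = 232008 / 180494 = 1.285406
Step 3: ln(1.285406) = 0.251074
Step 4: R = 9255774.0 * 0.251074 = 2323887.1 m = 2323.9 km

2323.9


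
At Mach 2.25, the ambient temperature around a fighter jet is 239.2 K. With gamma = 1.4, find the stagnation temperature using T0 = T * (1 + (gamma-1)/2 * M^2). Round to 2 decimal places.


Step 1: (gamma-1)/2 = 0.2
Step 2: M^2 = 5.0625
Step 3: 1 + 0.2 * 5.0625 = 2.0125
Step 4: T0 = 239.2 * 2.0125 = 481.39 K

481.39


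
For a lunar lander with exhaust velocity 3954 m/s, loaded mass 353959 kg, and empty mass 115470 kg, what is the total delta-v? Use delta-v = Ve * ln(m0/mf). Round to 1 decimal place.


Step 1: Mass ratio m0/mf = 353959 / 115470 = 3.065376
Step 2: ln(3.065376) = 1.12017
Step 3: delta-v = 3954 * 1.12017 = 4429.2 m/s

4429.2


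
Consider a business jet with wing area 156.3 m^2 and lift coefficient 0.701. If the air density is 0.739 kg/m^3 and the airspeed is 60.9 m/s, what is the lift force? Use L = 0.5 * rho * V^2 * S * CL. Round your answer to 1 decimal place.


Step 1: Calculate dynamic pressure q = 0.5 * 0.739 * 60.9^2 = 0.5 * 0.739 * 3708.81 = 1370.4053 Pa
Step 2: Multiply by wing area and lift coefficient: L = 1370.4053 * 156.3 * 0.701
Step 3: L = 214194.3476 * 0.701 = 150150.2 N

150150.2


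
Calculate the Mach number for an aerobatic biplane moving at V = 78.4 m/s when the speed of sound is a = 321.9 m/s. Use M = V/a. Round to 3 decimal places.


Step 1: M = V / a = 78.4 / 321.9
Step 2: M = 0.244

0.244


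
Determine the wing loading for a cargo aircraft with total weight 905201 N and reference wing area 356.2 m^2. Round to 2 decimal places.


Step 1: Wing loading = W / S = 905201 / 356.2
Step 2: Wing loading = 2541.27 N/m^2

2541.27


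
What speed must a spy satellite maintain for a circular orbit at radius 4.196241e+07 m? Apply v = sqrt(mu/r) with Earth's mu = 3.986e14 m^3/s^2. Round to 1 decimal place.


Step 1: mu / r = 3.986e14 / 4.196241e+07 = 9498977.7756
Step 2: v = sqrt(9498977.7756) = 3082.0 m/s

3082.0


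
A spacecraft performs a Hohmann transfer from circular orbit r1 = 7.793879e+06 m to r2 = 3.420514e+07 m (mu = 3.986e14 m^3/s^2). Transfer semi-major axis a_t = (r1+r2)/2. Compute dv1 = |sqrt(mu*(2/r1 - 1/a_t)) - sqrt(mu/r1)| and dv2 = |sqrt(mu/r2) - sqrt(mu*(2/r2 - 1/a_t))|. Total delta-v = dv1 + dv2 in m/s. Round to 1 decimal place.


Step 1: Transfer semi-major axis a_t = (7.793879e+06 + 3.420514e+07) / 2 = 2.099951e+07 m
Step 2: v1 (circular at r1) = sqrt(mu/r1) = 7151.41 m/s
Step 3: v_t1 = sqrt(mu*(2/r1 - 1/a_t)) = 9127.1 m/s
Step 4: dv1 = |9127.1 - 7151.41| = 1975.69 m/s
Step 5: v2 (circular at r2) = 3413.68 m/s, v_t2 = 2079.67 m/s
Step 6: dv2 = |3413.68 - 2079.67| = 1334.01 m/s
Step 7: Total delta-v = 1975.69 + 1334.01 = 3309.7 m/s

3309.7


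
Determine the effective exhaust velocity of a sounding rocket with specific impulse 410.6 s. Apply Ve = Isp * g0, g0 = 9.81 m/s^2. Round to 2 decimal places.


Step 1: Ve = Isp * g0 = 410.6 * 9.81
Step 2: Ve = 4027.99 m/s

4027.99


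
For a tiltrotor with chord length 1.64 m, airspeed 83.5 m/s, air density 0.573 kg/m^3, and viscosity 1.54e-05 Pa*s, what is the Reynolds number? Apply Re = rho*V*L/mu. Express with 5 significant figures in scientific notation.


Step 1: Numerator = rho * V * L = 0.573 * 83.5 * 1.64 = 78.46662
Step 2: Re = 78.46662 / 1.54e-05
Step 3: Re = 5.0952e+06

5.0952e+06


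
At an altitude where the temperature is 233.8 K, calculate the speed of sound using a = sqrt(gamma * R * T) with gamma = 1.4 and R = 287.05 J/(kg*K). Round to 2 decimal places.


Step 1: gamma * R * T = 1.4 * 287.05 * 233.8 = 93957.206
Step 2: a = sqrt(93957.206) = 306.52 m/s

306.52


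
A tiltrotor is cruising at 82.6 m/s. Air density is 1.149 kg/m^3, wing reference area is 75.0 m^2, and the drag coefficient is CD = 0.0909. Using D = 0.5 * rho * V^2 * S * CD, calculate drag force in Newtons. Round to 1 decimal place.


Step 1: Dynamic pressure q = 0.5 * 1.149 * 82.6^2 = 3919.6756 Pa
Step 2: Drag D = q * S * CD = 3919.6756 * 75.0 * 0.0909
Step 3: D = 26722.4 N

26722.4


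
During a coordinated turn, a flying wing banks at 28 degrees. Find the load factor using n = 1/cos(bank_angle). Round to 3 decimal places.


Step 1: Convert 28 degrees to radians = 0.488692
Step 2: cos(28 deg) = 0.882948
Step 3: n = 1 / 0.882948 = 1.133

1.133


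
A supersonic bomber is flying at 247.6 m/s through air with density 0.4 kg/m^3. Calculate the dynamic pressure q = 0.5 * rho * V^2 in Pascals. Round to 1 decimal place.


Step 1: V^2 = 247.6^2 = 61305.76
Step 2: q = 0.5 * 0.4 * 61305.76
Step 3: q = 12261.2 Pa

12261.2


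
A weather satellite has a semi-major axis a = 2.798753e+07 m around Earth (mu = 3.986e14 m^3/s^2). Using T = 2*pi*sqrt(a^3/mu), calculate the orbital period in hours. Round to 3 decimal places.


Step 1: a^3 / mu = 2.192268e+22 / 3.986e14 = 5.499921e+07
Step 2: sqrt(5.499921e+07) = 7416.145 s
Step 3: T = 2*pi * 7416.145 = 46597.01 s
Step 4: T in hours = 46597.01 / 3600 = 12.944 hours

12.944


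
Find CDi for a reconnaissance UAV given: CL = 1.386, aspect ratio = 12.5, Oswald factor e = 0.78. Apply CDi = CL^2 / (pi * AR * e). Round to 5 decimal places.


Step 1: CL^2 = 1.386^2 = 1.920996
Step 2: pi * AR * e = 3.14159 * 12.5 * 0.78 = 30.630528
Step 3: CDi = 1.920996 / 30.630528 = 0.06272

0.06272


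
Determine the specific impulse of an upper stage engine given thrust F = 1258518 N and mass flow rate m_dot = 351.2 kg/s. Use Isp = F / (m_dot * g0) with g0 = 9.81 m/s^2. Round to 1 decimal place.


Step 1: m_dot * g0 = 351.2 * 9.81 = 3445.27
Step 2: Isp = 1258518 / 3445.27 = 365.3 s

365.3


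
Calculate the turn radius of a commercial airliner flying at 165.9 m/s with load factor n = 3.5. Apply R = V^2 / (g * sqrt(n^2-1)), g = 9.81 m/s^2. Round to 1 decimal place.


Step 1: V^2 = 165.9^2 = 27522.81
Step 2: n^2 - 1 = 3.5^2 - 1 = 11.25
Step 3: sqrt(11.25) = 3.354102
Step 4: R = 27522.81 / (9.81 * 3.354102) = 836.5 m

836.5


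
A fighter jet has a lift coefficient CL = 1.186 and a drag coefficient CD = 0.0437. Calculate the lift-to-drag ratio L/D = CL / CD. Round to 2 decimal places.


Step 1: L/D = CL / CD = 1.186 / 0.0437
Step 2: L/D = 27.14

27.14


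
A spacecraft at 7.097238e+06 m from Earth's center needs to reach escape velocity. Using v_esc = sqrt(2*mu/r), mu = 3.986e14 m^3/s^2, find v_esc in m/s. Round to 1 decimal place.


Step 1: 2*mu/r = 2 * 3.986e14 / 7.097238e+06 = 112325386.2982
Step 2: v_esc = sqrt(112325386.2982) = 10598.4 m/s

10598.4


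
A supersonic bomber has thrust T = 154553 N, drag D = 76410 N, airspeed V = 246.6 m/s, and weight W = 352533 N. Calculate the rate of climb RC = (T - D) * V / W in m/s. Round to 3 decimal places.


Step 1: Excess thrust = T - D = 154553 - 76410 = 78143 N
Step 2: Excess power = 78143 * 246.6 = 19270063.8 W
Step 3: RC = 19270063.8 / 352533 = 54.662 m/s

54.662


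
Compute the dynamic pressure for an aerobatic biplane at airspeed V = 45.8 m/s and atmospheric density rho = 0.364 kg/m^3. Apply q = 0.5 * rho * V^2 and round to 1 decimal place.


Step 1: V^2 = 45.8^2 = 2097.64
Step 2: q = 0.5 * 0.364 * 2097.64
Step 3: q = 381.8 Pa

381.8


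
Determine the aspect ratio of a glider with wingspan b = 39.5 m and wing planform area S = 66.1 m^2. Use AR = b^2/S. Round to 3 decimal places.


Step 1: b^2 = 39.5^2 = 1560.25
Step 2: AR = 1560.25 / 66.1 = 23.604

23.604


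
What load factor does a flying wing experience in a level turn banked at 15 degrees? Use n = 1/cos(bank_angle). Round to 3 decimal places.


Step 1: Convert 15 degrees to radians = 0.261799
Step 2: cos(15 deg) = 0.965926
Step 3: n = 1 / 0.965926 = 1.035

1.035


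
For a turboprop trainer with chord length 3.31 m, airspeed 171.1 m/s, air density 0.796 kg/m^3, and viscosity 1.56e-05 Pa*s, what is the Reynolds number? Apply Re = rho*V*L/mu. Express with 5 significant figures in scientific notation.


Step 1: Numerator = rho * V * L = 0.796 * 171.1 * 3.31 = 450.807436
Step 2: Re = 450.807436 / 1.56e-05
Step 3: Re = 2.8898e+07

2.8898e+07


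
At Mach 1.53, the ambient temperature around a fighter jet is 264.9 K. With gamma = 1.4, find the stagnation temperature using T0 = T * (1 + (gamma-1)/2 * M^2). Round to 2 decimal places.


Step 1: (gamma-1)/2 = 0.2
Step 2: M^2 = 2.3409
Step 3: 1 + 0.2 * 2.3409 = 1.46818
Step 4: T0 = 264.9 * 1.46818 = 388.92 K

388.92


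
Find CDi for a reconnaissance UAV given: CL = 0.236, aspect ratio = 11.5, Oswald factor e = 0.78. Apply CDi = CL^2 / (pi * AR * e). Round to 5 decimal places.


Step 1: CL^2 = 0.236^2 = 0.055696
Step 2: pi * AR * e = 3.14159 * 11.5 * 0.78 = 28.180086
Step 3: CDi = 0.055696 / 28.180086 = 0.00198

0.00198


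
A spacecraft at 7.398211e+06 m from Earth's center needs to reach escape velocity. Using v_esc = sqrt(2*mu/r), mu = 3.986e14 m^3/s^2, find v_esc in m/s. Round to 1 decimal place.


Step 1: 2*mu/r = 2 * 3.986e14 / 7.398211e+06 = 107755780.4177
Step 2: v_esc = sqrt(107755780.4177) = 10380.5 m/s

10380.5


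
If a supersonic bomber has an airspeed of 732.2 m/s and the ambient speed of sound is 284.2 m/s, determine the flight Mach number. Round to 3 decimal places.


Step 1: M = V / a = 732.2 / 284.2
Step 2: M = 2.576

2.576


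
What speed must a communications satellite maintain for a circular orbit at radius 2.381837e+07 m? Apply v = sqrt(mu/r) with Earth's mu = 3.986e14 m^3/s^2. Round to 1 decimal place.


Step 1: mu / r = 3.986e14 / 2.381837e+07 = 16734982.2847
Step 2: v = sqrt(16734982.2847) = 4090.8 m/s

4090.8


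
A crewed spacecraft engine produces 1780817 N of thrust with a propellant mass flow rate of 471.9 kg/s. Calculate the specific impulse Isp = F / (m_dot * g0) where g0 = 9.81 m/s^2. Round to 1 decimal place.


Step 1: m_dot * g0 = 471.9 * 9.81 = 4629.34
Step 2: Isp = 1780817 / 4629.34 = 384.7 s

384.7


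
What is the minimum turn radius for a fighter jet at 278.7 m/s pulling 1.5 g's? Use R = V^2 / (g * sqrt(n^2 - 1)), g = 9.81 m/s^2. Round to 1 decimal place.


Step 1: V^2 = 278.7^2 = 77673.69
Step 2: n^2 - 1 = 1.5^2 - 1 = 1.25
Step 3: sqrt(1.25) = 1.118034
Step 4: R = 77673.69 / (9.81 * 1.118034) = 7081.9 m

7081.9


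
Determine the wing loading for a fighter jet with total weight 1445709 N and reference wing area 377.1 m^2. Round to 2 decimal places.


Step 1: Wing loading = W / S = 1445709 / 377.1
Step 2: Wing loading = 3833.75 N/m^2

3833.75


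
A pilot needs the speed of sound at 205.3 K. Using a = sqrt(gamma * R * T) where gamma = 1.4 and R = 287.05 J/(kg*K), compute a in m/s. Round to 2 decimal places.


Step 1: gamma * R * T = 1.4 * 287.05 * 205.3 = 82503.911
Step 2: a = sqrt(82503.911) = 287.23 m/s

287.23


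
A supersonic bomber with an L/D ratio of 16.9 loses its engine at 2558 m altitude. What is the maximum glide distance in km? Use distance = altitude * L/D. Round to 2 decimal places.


Step 1: Glide distance = altitude * L/D = 2558 * 16.9 = 43230.2 m
Step 2: Convert to km: 43230.2 / 1000 = 43.23 km

43.23


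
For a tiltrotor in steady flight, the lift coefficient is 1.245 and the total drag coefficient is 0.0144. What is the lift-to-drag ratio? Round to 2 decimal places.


Step 1: L/D = CL / CD = 1.245 / 0.0144
Step 2: L/D = 86.46

86.46


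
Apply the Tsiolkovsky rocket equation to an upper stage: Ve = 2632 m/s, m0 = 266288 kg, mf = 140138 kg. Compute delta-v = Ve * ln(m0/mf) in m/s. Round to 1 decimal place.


Step 1: Mass ratio m0/mf = 266288 / 140138 = 1.900184
Step 2: ln(1.900184) = 0.641951
Step 3: delta-v = 2632 * 0.641951 = 1689.6 m/s

1689.6


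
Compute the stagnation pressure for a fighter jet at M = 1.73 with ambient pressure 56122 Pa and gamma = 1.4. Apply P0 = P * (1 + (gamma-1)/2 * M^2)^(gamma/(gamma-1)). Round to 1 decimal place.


Step 1: (gamma-1)/2 * M^2 = 0.2 * 2.9929 = 0.59858
Step 2: 1 + 0.59858 = 1.59858
Step 3: Exponent gamma/(gamma-1) = 3.5
Step 4: P0 = 56122 * 1.59858^3.5 = 289870.1 Pa

289870.1


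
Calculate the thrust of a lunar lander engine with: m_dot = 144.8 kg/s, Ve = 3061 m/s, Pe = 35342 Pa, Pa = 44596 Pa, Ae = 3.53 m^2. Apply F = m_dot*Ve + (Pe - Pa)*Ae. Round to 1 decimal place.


Step 1: Momentum thrust = m_dot * Ve = 144.8 * 3061 = 443232.8 N
Step 2: Pressure thrust = (Pe - Pa) * Ae = (35342 - 44596) * 3.53 = -32666.62 N
Step 3: Total thrust F = 443232.8 + -32666.62 = 410566.2 N

410566.2


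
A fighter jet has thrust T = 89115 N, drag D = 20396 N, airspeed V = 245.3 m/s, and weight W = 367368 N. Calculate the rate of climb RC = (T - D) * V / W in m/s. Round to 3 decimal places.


Step 1: Excess thrust = T - D = 89115 - 20396 = 68719 N
Step 2: Excess power = 68719 * 245.3 = 16856770.7 W
Step 3: RC = 16856770.7 / 367368 = 45.885 m/s

45.885


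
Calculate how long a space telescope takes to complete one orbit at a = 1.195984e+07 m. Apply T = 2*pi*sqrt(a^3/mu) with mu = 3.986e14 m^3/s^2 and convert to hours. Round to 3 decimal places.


Step 1: a^3 / mu = 1.710709e+21 / 3.986e14 = 4.291793e+06
Step 2: sqrt(4.291793e+06) = 2071.6644 s
Step 3: T = 2*pi * 2071.6644 = 13016.65 s
Step 4: T in hours = 13016.65 / 3600 = 3.616 hours

3.616


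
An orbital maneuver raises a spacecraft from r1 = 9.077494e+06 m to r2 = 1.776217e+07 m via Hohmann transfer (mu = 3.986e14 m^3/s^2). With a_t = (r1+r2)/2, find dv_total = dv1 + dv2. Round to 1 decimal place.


Step 1: Transfer semi-major axis a_t = (9.077494e+06 + 1.776217e+07) / 2 = 1.341983e+07 m
Step 2: v1 (circular at r1) = sqrt(mu/r1) = 6626.52 m/s
Step 3: v_t1 = sqrt(mu*(2/r1 - 1/a_t)) = 7623.6 m/s
Step 4: dv1 = |7623.6 - 6626.52| = 997.08 m/s
Step 5: v2 (circular at r2) = 4737.19 m/s, v_t2 = 3896.1 m/s
Step 6: dv2 = |4737.19 - 3896.1| = 841.09 m/s
Step 7: Total delta-v = 997.08 + 841.09 = 1838.2 m/s

1838.2


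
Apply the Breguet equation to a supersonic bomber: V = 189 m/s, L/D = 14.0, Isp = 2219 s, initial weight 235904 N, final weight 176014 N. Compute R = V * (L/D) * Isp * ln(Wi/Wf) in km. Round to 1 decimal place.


Step 1: Coefficient = V * (L/D) * Isp = 189 * 14.0 * 2219 = 5871474.0 m
Step 2: Wi/Wf = 235904 / 176014 = 1.340257
Step 3: ln(1.340257) = 0.292861
Step 4: R = 5871474.0 * 0.292861 = 1719528.1 m = 1719.5 km

1719.5


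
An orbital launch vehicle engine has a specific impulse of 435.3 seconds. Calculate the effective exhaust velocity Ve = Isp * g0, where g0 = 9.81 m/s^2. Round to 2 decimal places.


Step 1: Ve = Isp * g0 = 435.3 * 9.81
Step 2: Ve = 4270.29 m/s

4270.29


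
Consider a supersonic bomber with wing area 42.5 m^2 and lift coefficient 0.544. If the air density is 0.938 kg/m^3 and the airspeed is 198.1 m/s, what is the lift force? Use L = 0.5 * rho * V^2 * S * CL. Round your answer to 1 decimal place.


Step 1: Calculate dynamic pressure q = 0.5 * 0.938 * 198.1^2 = 0.5 * 0.938 * 39243.61 = 18405.2531 Pa
Step 2: Multiply by wing area and lift coefficient: L = 18405.2531 * 42.5 * 0.544
Step 3: L = 782223.2563 * 0.544 = 425529.5 N

425529.5


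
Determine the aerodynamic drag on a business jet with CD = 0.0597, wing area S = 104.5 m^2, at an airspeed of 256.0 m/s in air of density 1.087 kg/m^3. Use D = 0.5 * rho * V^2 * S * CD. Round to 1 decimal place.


Step 1: Dynamic pressure q = 0.5 * 1.087 * 256.0^2 = 35618.816 Pa
Step 2: Drag D = q * S * CD = 35618.816 * 104.5 * 0.0597
Step 3: D = 222213.3 N

222213.3


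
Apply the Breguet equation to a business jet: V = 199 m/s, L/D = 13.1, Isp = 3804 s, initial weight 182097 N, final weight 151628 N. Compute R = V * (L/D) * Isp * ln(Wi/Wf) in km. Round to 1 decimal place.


Step 1: Coefficient = V * (L/D) * Isp = 199 * 13.1 * 3804 = 9916647.6 m
Step 2: Wi/Wf = 182097 / 151628 = 1.200946
Step 3: ln(1.200946) = 0.183109
Step 4: R = 9916647.6 * 0.183109 = 1815831.0 m = 1815.8 km

1815.8


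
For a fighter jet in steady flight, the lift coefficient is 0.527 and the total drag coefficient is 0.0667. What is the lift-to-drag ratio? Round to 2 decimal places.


Step 1: L/D = CL / CD = 0.527 / 0.0667
Step 2: L/D = 7.90

7.90


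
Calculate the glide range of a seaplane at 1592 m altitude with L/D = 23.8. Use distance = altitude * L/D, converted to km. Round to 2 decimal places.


Step 1: Glide distance = altitude * L/D = 1592 * 23.8 = 37889.6 m
Step 2: Convert to km: 37889.6 / 1000 = 37.89 km

37.89


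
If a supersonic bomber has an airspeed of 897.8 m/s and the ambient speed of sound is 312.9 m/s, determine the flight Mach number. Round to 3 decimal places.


Step 1: M = V / a = 897.8 / 312.9
Step 2: M = 2.869

2.869


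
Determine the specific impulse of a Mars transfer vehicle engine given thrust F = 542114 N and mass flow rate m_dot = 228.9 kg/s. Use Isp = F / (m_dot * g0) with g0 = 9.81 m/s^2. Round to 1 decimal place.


Step 1: m_dot * g0 = 228.9 * 9.81 = 2245.51
Step 2: Isp = 542114 / 2245.51 = 241.4 s

241.4


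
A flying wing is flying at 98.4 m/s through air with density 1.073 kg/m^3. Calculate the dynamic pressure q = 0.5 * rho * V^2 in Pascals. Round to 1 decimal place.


Step 1: V^2 = 98.4^2 = 9682.56
Step 2: q = 0.5 * 1.073 * 9682.56
Step 3: q = 5194.7 Pa

5194.7


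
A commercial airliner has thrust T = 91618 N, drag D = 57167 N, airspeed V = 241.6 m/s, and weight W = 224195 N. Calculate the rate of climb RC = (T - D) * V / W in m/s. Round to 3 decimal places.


Step 1: Excess thrust = T - D = 91618 - 57167 = 34451 N
Step 2: Excess power = 34451 * 241.6 = 8323361.6 W
Step 3: RC = 8323361.6 / 224195 = 37.126 m/s

37.126


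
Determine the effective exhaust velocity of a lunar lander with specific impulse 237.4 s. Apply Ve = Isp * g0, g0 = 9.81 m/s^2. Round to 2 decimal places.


Step 1: Ve = Isp * g0 = 237.4 * 9.81
Step 2: Ve = 2328.89 m/s

2328.89


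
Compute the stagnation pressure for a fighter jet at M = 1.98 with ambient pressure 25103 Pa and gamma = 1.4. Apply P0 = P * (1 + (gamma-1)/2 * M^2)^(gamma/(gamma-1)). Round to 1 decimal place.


Step 1: (gamma-1)/2 * M^2 = 0.2 * 3.9204 = 0.78408
Step 2: 1 + 0.78408 = 1.78408
Step 3: Exponent gamma/(gamma-1) = 3.5
Step 4: P0 = 25103 * 1.78408^3.5 = 190403.9 Pa

190403.9


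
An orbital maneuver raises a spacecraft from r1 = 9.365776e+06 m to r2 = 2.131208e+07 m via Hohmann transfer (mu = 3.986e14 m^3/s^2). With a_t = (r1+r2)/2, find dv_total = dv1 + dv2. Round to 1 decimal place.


Step 1: Transfer semi-major axis a_t = (9.365776e+06 + 2.131208e+07) / 2 = 1.533893e+07 m
Step 2: v1 (circular at r1) = sqrt(mu/r1) = 6523.74 m/s
Step 3: v_t1 = sqrt(mu*(2/r1 - 1/a_t)) = 7689.75 m/s
Step 4: dv1 = |7689.75 - 6523.74| = 1166.01 m/s
Step 5: v2 (circular at r2) = 4324.7 m/s, v_t2 = 3379.33 m/s
Step 6: dv2 = |4324.7 - 3379.33| = 945.37 m/s
Step 7: Total delta-v = 1166.01 + 945.37 = 2111.4 m/s

2111.4


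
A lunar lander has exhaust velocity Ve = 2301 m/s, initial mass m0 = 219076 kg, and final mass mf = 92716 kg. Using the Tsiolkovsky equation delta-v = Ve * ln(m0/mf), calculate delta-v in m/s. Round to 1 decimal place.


Step 1: Mass ratio m0/mf = 219076 / 92716 = 2.362872
Step 2: ln(2.362872) = 0.859878
Step 3: delta-v = 2301 * 0.859878 = 1978.6 m/s

1978.6


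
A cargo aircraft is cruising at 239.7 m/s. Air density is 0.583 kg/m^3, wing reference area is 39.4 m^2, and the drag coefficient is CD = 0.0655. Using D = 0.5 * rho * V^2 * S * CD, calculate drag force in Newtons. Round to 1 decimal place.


Step 1: Dynamic pressure q = 0.5 * 0.583 * 239.7^2 = 16748.4502 Pa
Step 2: Drag D = q * S * CD = 16748.4502 * 39.4 * 0.0655
Step 3: D = 43222.7 N

43222.7


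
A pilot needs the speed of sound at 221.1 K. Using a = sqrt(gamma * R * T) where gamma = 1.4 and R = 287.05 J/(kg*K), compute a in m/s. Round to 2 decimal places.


Step 1: gamma * R * T = 1.4 * 287.05 * 221.1 = 88853.457
Step 2: a = sqrt(88853.457) = 298.08 m/s

298.08


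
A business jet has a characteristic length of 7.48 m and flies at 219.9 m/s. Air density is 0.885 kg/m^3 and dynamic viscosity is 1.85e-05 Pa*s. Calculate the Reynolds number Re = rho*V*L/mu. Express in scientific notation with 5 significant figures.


Step 1: Numerator = rho * V * L = 0.885 * 219.9 * 7.48 = 1455.69402
Step 2: Re = 1455.69402 / 1.85e-05
Step 3: Re = 7.8686e+07

7.8686e+07


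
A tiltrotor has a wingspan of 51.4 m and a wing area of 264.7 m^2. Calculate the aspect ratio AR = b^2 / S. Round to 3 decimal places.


Step 1: b^2 = 51.4^2 = 2641.96
Step 2: AR = 2641.96 / 264.7 = 9.981

9.981


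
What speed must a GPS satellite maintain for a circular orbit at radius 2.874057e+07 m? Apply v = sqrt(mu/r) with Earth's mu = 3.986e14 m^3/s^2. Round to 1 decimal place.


Step 1: mu / r = 3.986e14 / 2.874057e+07 = 13868896.8242
Step 2: v = sqrt(13868896.8242) = 3724.1 m/s

3724.1


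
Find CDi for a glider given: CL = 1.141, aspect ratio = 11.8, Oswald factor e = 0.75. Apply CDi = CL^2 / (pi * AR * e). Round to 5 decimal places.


Step 1: CL^2 = 1.141^2 = 1.301881
Step 2: pi * AR * e = 3.14159 * 11.8 * 0.75 = 27.803095
Step 3: CDi = 1.301881 / 27.803095 = 0.04683

0.04683


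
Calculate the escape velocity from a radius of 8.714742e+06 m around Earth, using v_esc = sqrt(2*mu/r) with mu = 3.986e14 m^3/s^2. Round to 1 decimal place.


Step 1: 2*mu/r = 2 * 3.986e14 / 8.714742e+06 = 91477177.4081
Step 2: v_esc = sqrt(91477177.4081) = 9564.4 m/s

9564.4


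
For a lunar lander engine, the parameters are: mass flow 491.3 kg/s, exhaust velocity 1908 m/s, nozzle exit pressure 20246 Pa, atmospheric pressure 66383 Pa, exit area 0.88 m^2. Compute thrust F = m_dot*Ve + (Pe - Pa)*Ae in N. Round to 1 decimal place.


Step 1: Momentum thrust = m_dot * Ve = 491.3 * 1908 = 937400.4 N
Step 2: Pressure thrust = (Pe - Pa) * Ae = (20246 - 66383) * 0.88 = -40600.56 N
Step 3: Total thrust F = 937400.4 + -40600.56 = 896799.8 N

896799.8


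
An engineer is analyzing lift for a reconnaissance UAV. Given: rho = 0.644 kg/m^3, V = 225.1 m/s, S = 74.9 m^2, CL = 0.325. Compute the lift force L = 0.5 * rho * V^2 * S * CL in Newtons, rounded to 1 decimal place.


Step 1: Calculate dynamic pressure q = 0.5 * 0.644 * 225.1^2 = 0.5 * 0.644 * 50670.01 = 16315.7432 Pa
Step 2: Multiply by wing area and lift coefficient: L = 16315.7432 * 74.9 * 0.325
Step 3: L = 1222049.1672 * 0.325 = 397166.0 N

397166.0


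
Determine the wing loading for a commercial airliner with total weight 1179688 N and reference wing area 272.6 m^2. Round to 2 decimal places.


Step 1: Wing loading = W / S = 1179688 / 272.6
Step 2: Wing loading = 4327.54 N/m^2

4327.54


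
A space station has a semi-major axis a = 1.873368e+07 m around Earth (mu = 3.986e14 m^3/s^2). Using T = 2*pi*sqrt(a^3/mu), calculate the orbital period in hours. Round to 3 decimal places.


Step 1: a^3 / mu = 6.574599e+21 / 3.986e14 = 1.649423e+07
Step 2: sqrt(1.649423e+07) = 4061.3087 s
Step 3: T = 2*pi * 4061.3087 = 25517.96 s
Step 4: T in hours = 25517.96 / 3600 = 7.088 hours

7.088


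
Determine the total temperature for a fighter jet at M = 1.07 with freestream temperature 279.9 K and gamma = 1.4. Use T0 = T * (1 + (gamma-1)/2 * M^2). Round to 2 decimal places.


Step 1: (gamma-1)/2 = 0.2
Step 2: M^2 = 1.1449
Step 3: 1 + 0.2 * 1.1449 = 1.22898
Step 4: T0 = 279.9 * 1.22898 = 343.99 K

343.99


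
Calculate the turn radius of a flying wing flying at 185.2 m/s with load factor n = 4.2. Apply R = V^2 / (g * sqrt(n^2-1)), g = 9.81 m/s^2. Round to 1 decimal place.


Step 1: V^2 = 185.2^2 = 34299.04
Step 2: n^2 - 1 = 4.2^2 - 1 = 16.64
Step 3: sqrt(16.64) = 4.079216
Step 4: R = 34299.04 / (9.81 * 4.079216) = 857.1 m

857.1


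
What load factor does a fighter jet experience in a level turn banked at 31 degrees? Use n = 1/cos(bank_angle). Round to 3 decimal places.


Step 1: Convert 31 degrees to radians = 0.541052
Step 2: cos(31 deg) = 0.857167
Step 3: n = 1 / 0.857167 = 1.167

1.167


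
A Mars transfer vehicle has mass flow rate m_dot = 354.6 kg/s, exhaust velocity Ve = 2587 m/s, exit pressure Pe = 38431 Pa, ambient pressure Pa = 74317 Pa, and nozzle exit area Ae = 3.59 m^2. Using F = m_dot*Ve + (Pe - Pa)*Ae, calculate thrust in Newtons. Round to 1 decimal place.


Step 1: Momentum thrust = m_dot * Ve = 354.6 * 2587 = 917350.2 N
Step 2: Pressure thrust = (Pe - Pa) * Ae = (38431 - 74317) * 3.59 = -128830.74 N
Step 3: Total thrust F = 917350.2 + -128830.74 = 788519.5 N

788519.5


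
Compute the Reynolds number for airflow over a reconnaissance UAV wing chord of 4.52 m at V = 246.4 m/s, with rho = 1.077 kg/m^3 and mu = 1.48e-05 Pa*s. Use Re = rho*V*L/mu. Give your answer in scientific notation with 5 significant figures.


Step 1: Numerator = rho * V * L = 1.077 * 246.4 * 4.52 = 1199.485056
Step 2: Re = 1199.485056 / 1.48e-05
Step 3: Re = 8.1046e+07

8.1046e+07


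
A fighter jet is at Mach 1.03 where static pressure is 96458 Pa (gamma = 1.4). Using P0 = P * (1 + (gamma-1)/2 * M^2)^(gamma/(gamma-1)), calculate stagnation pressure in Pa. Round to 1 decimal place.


Step 1: (gamma-1)/2 * M^2 = 0.2 * 1.0609 = 0.21218
Step 2: 1 + 0.21218 = 1.21218
Step 3: Exponent gamma/(gamma-1) = 3.5
Step 4: P0 = 96458 * 1.21218^3.5 = 189157.3 Pa

189157.3


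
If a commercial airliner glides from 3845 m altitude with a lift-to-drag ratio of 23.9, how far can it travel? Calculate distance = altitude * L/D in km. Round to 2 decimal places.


Step 1: Glide distance = altitude * L/D = 3845 * 23.9 = 91895.5 m
Step 2: Convert to km: 91895.5 / 1000 = 91.90 km

91.90


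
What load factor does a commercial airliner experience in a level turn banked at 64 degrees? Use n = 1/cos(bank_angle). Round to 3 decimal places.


Step 1: Convert 64 degrees to radians = 1.117011
Step 2: cos(64 deg) = 0.438371
Step 3: n = 1 / 0.438371 = 2.281

2.281


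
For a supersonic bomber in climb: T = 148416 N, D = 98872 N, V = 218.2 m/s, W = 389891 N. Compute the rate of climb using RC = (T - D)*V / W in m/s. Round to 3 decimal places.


Step 1: Excess thrust = T - D = 148416 - 98872 = 49544 N
Step 2: Excess power = 49544 * 218.2 = 10810500.8 W
Step 3: RC = 10810500.8 / 389891 = 27.727 m/s

27.727


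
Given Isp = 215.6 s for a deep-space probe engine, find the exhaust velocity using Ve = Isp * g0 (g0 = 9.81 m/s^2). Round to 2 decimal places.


Step 1: Ve = Isp * g0 = 215.6 * 9.81
Step 2: Ve = 2115.04 m/s

2115.04


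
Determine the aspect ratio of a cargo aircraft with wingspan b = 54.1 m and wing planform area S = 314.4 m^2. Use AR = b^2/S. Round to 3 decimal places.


Step 1: b^2 = 54.1^2 = 2926.81
Step 2: AR = 2926.81 / 314.4 = 9.309

9.309


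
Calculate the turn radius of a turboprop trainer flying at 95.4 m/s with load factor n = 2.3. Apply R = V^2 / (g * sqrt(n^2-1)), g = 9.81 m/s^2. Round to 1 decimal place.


Step 1: V^2 = 95.4^2 = 9101.16
Step 2: n^2 - 1 = 2.3^2 - 1 = 4.29
Step 3: sqrt(4.29) = 2.071232
Step 4: R = 9101.16 / (9.81 * 2.071232) = 447.9 m

447.9


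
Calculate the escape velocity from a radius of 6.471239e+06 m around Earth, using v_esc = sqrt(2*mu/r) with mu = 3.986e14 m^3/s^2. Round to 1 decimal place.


Step 1: 2*mu/r = 2 * 3.986e14 / 6.471239e+06 = 123191246.684
Step 2: v_esc = sqrt(123191246.684) = 11099.2 m/s

11099.2


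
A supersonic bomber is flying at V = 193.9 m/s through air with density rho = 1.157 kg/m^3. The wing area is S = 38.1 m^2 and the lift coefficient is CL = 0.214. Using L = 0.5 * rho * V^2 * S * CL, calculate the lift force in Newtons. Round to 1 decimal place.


Step 1: Calculate dynamic pressure q = 0.5 * 1.157 * 193.9^2 = 0.5 * 1.157 * 37597.21 = 21749.986 Pa
Step 2: Multiply by wing area and lift coefficient: L = 21749.986 * 38.1 * 0.214
Step 3: L = 828674.466 * 0.214 = 177336.3 N

177336.3


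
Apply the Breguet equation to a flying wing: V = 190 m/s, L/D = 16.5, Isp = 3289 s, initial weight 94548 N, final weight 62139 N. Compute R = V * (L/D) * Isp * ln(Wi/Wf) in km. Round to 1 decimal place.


Step 1: Coefficient = V * (L/D) * Isp = 190 * 16.5 * 3289 = 10311015.0 m
Step 2: Wi/Wf = 94548 / 62139 = 1.521557
Step 3: ln(1.521557) = 0.419734
Step 4: R = 10311015.0 * 0.419734 = 4327881.8 m = 4327.9 km

4327.9


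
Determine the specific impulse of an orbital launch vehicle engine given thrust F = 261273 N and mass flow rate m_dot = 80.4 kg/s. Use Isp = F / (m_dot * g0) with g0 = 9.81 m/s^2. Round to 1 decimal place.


Step 1: m_dot * g0 = 80.4 * 9.81 = 788.72
Step 2: Isp = 261273 / 788.72 = 331.3 s

331.3


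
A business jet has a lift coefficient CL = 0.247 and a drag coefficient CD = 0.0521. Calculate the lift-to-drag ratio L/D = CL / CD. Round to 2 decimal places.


Step 1: L/D = CL / CD = 0.247 / 0.0521
Step 2: L/D = 4.74

4.74


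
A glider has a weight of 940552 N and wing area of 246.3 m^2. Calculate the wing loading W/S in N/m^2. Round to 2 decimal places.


Step 1: Wing loading = W / S = 940552 / 246.3
Step 2: Wing loading = 3818.73 N/m^2

3818.73


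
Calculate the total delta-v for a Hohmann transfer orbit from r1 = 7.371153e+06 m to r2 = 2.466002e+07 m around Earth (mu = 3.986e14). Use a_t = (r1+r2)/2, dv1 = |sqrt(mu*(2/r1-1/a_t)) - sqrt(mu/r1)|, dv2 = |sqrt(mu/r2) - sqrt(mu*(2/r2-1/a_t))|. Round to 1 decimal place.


Step 1: Transfer semi-major axis a_t = (7.371153e+06 + 2.466002e+07) / 2 = 1.601559e+07 m
Step 2: v1 (circular at r1) = sqrt(mu/r1) = 7353.62 m/s
Step 3: v_t1 = sqrt(mu*(2/r1 - 1/a_t)) = 9124.86 m/s
Step 4: dv1 = |9124.86 - 7353.62| = 1771.24 m/s
Step 5: v2 (circular at r2) = 4020.42 m/s, v_t2 = 2727.52 m/s
Step 6: dv2 = |4020.42 - 2727.52| = 1292.9 m/s
Step 7: Total delta-v = 1771.24 + 1292.9 = 3064.1 m/s

3064.1


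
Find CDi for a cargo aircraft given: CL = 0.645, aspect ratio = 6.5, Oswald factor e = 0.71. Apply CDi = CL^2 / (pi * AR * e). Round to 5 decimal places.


Step 1: CL^2 = 0.645^2 = 0.416025
Step 2: pi * AR * e = 3.14159 * 6.5 * 0.71 = 14.49845
Step 3: CDi = 0.416025 / 14.49845 = 0.02869

0.02869


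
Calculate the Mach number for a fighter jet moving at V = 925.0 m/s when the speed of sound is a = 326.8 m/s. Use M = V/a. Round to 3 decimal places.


Step 1: M = V / a = 925.0 / 326.8
Step 2: M = 2.830

2.830


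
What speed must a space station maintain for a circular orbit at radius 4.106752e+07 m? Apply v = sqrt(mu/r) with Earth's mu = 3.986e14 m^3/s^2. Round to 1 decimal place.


Step 1: mu / r = 3.986e14 / 4.106752e+07 = 9705967.1487
Step 2: v = sqrt(9705967.1487) = 3115.4 m/s

3115.4


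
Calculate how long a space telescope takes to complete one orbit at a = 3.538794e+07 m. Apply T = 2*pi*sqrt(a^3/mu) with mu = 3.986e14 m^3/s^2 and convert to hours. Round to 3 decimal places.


Step 1: a^3 / mu = 4.431654e+22 / 3.986e14 = 1.111805e+08
Step 2: sqrt(1.111805e+08) = 10544.2156 s
Step 3: T = 2*pi * 10544.2156 = 66251.26 s
Step 4: T in hours = 66251.26 / 3600 = 18.403 hours

18.403


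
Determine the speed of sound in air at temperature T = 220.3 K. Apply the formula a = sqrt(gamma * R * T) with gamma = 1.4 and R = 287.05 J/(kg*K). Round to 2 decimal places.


Step 1: gamma * R * T = 1.4 * 287.05 * 220.3 = 88531.961
Step 2: a = sqrt(88531.961) = 297.54 m/s

297.54


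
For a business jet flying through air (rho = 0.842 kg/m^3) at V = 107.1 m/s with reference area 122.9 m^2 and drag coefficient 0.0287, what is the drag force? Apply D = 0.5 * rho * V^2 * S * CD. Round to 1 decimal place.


Step 1: Dynamic pressure q = 0.5 * 0.842 * 107.1^2 = 4829.0426 Pa
Step 2: Drag D = q * S * CD = 4829.0426 * 122.9 * 0.0287
Step 3: D = 17033.1 N

17033.1


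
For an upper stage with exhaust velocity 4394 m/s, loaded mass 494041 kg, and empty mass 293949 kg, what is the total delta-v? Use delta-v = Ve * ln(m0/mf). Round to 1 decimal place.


Step 1: Mass ratio m0/mf = 494041 / 293949 = 1.680703
Step 2: ln(1.680703) = 0.519212
Step 3: delta-v = 4394 * 0.519212 = 2281.4 m/s

2281.4


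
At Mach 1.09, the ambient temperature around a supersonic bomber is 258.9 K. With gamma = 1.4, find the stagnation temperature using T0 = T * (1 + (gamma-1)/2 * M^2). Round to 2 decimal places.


Step 1: (gamma-1)/2 = 0.2
Step 2: M^2 = 1.1881
Step 3: 1 + 0.2 * 1.1881 = 1.23762
Step 4: T0 = 258.9 * 1.23762 = 320.42 K

320.42


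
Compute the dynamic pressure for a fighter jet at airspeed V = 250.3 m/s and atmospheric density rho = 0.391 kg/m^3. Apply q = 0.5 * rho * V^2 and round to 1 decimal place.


Step 1: V^2 = 250.3^2 = 62650.09
Step 2: q = 0.5 * 0.391 * 62650.09
Step 3: q = 12248.1 Pa

12248.1


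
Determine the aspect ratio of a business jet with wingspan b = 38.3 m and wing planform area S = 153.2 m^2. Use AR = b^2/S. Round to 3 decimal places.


Step 1: b^2 = 38.3^2 = 1466.89
Step 2: AR = 1466.89 / 153.2 = 9.575

9.575


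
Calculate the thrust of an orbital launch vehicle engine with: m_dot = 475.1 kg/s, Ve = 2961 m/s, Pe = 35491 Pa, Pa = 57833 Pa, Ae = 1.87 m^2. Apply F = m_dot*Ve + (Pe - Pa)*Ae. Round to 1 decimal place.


Step 1: Momentum thrust = m_dot * Ve = 475.1 * 2961 = 1406771.1 N
Step 2: Pressure thrust = (Pe - Pa) * Ae = (35491 - 57833) * 1.87 = -41779.54 N
Step 3: Total thrust F = 1406771.1 + -41779.54 = 1364991.6 N

1364991.6
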